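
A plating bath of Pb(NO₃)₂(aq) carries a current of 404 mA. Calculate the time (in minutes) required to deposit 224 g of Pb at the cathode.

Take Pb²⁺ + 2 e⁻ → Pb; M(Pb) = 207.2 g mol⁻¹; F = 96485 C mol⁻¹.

n(Pb) = m/M = 224 / 207.2 = 1.081 mol.
Each Pb atom requires 2 electrons, so n(e⁻) = 2 × 1.081 = 2.162 mol.
Q = n(e⁻)·F = 2.162 × 96485 = 208600 C.
t = Q/I = 208600 / 0.4040 A = 516400 s = 8610 min.

8610 min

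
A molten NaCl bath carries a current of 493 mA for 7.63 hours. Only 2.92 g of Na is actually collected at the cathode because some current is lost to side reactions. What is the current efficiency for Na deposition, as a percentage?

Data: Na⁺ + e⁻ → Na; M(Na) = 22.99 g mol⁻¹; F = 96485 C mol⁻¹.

90.5 %

Q = I·t = 0.4930 × 27468 = 13540 C; n(e⁻) = 13540/96485 = 0.1404 mol.
Theoretical n(Na) = n(e⁻)/1 = 0.1404 mol, i.e. m_theo = 0.1404 × 22.99 = 3.227 g.
Efficiency = m_actual / m_theo = 2.92 / 3.227 = 90.5 %.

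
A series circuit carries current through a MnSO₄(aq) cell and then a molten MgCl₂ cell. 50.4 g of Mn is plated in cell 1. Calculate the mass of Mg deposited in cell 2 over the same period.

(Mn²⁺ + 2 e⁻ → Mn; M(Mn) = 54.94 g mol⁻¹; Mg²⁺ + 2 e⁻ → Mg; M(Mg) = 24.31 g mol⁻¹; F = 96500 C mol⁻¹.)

n(Mn) = 50.4 / 54.94 = 0.9174 mol.
Since Mn²⁺ + 2 e⁻ → Mn, n(e⁻) passed = 2 × 0.9174 = 1.835 mol.
Cells in series carry the same charge, so the same 1.835 mol of electrons passes through cell 2.
Mg²⁺ + 2 e⁻ → Mg, so n(Mg) = 1.835 / 2 = 0.9174 mol.
m(Mg) = 0.9174 × 24.31 = 22.3 g.

22.3 g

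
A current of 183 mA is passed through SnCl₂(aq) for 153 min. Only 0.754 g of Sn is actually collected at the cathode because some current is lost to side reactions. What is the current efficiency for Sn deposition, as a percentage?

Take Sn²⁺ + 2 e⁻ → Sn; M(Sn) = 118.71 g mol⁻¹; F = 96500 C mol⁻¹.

Q = I·t = 0.1830 × 9180.0 = 1680 C; n(e⁻) = 1680/96500 = 0.01741 mol.
Theoretical n(Sn) = n(e⁻)/2 = 0.008704 mol, i.e. m_theo = 0.008704 × 118.71 = 1.033 g.
Efficiency = m_actual / m_theo = 0.754 / 1.033 = 73.0 %.

73.0 %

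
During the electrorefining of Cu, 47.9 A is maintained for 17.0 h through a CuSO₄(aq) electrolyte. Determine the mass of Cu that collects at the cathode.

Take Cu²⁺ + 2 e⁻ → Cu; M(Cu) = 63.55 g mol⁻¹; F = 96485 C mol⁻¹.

Q = I·t = 47.90 A × 61200 s = 2931000 C.
n(e⁻) = Q/F = 2931000 / 96485 = 30.38 mol.
Cu²⁺ + 2 e⁻ → Cu, so n(Cu) = n(e⁻)/2 = 15.19 mol.
m = n·M = 15.19 × 63.55 = 965 g.

965 g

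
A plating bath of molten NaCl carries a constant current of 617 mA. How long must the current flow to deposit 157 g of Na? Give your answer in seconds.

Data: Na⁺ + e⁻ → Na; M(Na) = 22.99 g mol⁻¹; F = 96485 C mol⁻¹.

n(Na) = m/M = 157 / 22.99 = 6.829 mol.
Each Na atom requires 1 electron, so n(e⁻) = 1 × 6.829 = 6.829 mol.
Q = n(e⁻)·F = 6.829 × 96485 = 658900 C.
t = Q/I = 658900 / 0.6170 A = 1068000 s.

1.07 × 10⁶ s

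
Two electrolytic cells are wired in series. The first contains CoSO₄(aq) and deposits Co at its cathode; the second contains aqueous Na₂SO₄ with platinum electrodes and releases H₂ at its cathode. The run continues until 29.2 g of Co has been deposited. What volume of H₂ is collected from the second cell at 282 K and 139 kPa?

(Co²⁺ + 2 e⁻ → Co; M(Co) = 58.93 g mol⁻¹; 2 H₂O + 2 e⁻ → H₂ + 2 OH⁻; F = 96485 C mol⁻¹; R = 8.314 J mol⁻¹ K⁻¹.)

n(Co) = 29.2 / 58.93 = 0.4955 mol, so n(e⁻) = 2 × 0.4955 = 0.9910 mol.
The cells are in series, so the same 0.9910 mol of electrons passes through the second cell.
2 H₂O + 2 e⁻ → H₂ + 2 OH⁻ — 2 mol e⁻ per mol H₂, so n(H₂) = 0.9910/2 = 0.4955 mol.
V = nRT/P = (0.4955 × 8.314 × 282) / (139 × 10³) = 0.00836 m³ = 8.36 L.

8.36 L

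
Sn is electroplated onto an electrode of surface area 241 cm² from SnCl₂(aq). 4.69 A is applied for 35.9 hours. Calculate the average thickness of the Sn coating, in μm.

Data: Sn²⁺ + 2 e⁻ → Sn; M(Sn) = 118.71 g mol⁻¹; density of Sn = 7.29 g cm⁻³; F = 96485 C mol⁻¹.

Q = I·t = 4.690 × 129240 = 606100 C; n(e⁻) = 6.282 mol.
n(Sn) = n(e⁻)/2 = 3.141 mol, so m = 3.141 × 118.71 = 372.9 g.
Volume = m/ρ = 372.9 / 7.29 = 51.15 cm³.
Thickness = V/A = 51.15 / 241 = 0.212 cm = 2120 μm.

2120 μm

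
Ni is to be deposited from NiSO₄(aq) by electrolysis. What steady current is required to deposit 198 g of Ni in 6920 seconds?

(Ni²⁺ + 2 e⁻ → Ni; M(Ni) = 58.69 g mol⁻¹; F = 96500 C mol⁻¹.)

n(Ni) = 198 / 58.69 = 3.374 mol.
n(e⁻) = 2 × 3.374 = 6.747 mol.
Q = n(e⁻)·F = 6.747 × 96500 = 651100 C.
I = Q/t = 651100 / 6920.0 s = 94.1 A.

94.1 A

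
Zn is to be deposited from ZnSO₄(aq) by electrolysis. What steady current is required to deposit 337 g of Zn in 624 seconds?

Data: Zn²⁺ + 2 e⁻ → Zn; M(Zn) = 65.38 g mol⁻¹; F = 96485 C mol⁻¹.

1590 A

n(Zn) = 337 / 65.38 = 5.154 mol.
n(e⁻) = 2 × 5.154 = 10.31 mol.
Q = n(e⁻)·F = 10.31 × 96485 = 994700 C.
I = Q/t = 994700 / 624.00 s = 1590 A.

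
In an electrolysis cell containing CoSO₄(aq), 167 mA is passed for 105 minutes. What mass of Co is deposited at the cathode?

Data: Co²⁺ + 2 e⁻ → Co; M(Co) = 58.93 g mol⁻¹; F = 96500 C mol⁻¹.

Q = I·t = 0.1670 A × 6300.0 s = 1052 C.
n(e⁻) = Q/F = 1052 / 96500 = 0.01090 mol.
Co²⁺ + 2 e⁻ → Co, so n(Co) = n(e⁻)/2 = 0.005451 mol.
m = n·M = 0.005451 × 58.93 = 0.321 g.

0.321 g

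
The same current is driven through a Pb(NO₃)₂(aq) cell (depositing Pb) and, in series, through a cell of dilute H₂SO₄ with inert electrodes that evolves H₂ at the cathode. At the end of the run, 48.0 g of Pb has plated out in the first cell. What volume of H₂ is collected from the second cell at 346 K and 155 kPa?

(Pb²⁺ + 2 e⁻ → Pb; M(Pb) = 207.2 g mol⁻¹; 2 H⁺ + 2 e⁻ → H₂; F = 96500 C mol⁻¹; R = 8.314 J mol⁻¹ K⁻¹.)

4.30 L

n(Pb) = 48.0 / 207.2 = 0.2317 mol, so n(e⁻) = 2 × 0.2317 = 0.4633 mol.
The cells are in series, so the same 0.4633 mol of electrons passes through the second cell.
2 H⁺ + 2 e⁻ → H₂ — 2 mol e⁻ per mol H₂, so n(H₂) = 0.4633/2 = 0.2317 mol.
V = nRT/P = (0.2317 × 8.314 × 346) / (155 × 10³) = 0.00430 m³ = 4.30 L.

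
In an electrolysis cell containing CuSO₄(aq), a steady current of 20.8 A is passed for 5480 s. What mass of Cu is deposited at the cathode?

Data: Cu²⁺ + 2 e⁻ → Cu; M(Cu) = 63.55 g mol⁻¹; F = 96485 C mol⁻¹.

37.5 g

Q = I·t = 20.80 A × 5480.0 s = 114000 C.
n(e⁻) = Q/F = 114000 / 96485 = 1.181 mol.
Cu²⁺ + 2 e⁻ → Cu, so n(Cu) = n(e⁻)/2 = 0.5907 mol.
m = n·M = 0.5907 × 63.55 = 37.5 g.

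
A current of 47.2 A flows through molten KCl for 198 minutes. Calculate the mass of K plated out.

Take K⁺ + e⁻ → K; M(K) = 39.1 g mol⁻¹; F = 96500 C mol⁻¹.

Q = I·t = 47.20 A × 11880 s = 560700 C.
n(e⁻) = Q/F = 560700 / 96500 = 5.811 mol.
K⁺ + e⁻ → K, so n(K) = n(e⁻)/1 = 5.811 mol.
m = n·M = 5.811 × 39.1 = 227 g.

227 g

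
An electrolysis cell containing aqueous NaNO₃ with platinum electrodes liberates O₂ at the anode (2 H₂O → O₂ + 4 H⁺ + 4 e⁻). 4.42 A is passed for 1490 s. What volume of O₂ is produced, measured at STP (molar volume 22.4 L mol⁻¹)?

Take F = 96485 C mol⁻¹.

0.382 L

Q = I·t = 4.420 A × 1490.0 s = 6586 C.
n(e⁻) = Q/F = 6586 / 96485 = 0.06826 mol.
4 electrons are transferred per O₂ molecule, so n(O₂) = 0.06826 / 4 = 0.01706 mol.
V = n × V_m = 0.01706 × 22.4 = 0.382 L.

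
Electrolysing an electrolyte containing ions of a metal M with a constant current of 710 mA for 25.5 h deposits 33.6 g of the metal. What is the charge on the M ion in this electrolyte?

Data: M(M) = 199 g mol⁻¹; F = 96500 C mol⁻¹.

Q = I·t = 0.7100 A × 91800 s = 65180 C, so n(e⁻) = 65180/96500 = 0.6754 mol.
n(M) deposited = 33.6 / 199 = 0.1688 mol.
Electrons per atom = n(e⁻)/n(M) = 0.6754 / 0.1688 = 4.00 ≈ 4, so the ion is M⁴⁺.

+4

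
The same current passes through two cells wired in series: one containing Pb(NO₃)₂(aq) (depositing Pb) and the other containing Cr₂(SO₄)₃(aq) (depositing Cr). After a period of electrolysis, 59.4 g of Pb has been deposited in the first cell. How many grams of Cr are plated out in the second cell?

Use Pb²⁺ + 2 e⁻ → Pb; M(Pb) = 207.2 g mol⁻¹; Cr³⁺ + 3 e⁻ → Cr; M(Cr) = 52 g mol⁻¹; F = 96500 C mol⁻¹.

9.94 g

n(Pb) = 59.4 / 207.2 = 0.2867 mol.
Since Pb²⁺ + 2 e⁻ → Pb, n(e⁻) passed = 2 × 0.2867 = 0.5734 mol.
Cells in series carry the same charge, so the same 0.5734 mol of electrons passes through cell 2.
Cr³⁺ + 3 e⁻ → Cr, so n(Cr) = 0.5734 / 3 = 0.1911 mol.
m(Cr) = 0.1911 × 52 = 9.94 g.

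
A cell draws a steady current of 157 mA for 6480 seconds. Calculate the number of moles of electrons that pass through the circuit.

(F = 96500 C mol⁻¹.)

0.0105 mol

Q = I·t = 0.1570 A × 6480.0 s = 1017 C.
n(e⁻) = Q/F = 1017 / 96500 = 0.0105 mol.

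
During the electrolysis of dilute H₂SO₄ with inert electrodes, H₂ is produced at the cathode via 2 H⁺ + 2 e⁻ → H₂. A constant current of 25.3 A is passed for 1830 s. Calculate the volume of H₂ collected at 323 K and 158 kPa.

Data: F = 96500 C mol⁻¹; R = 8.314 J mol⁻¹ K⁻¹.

Q = I·t = 25.30 A × 1830.0 s = 46300 C.
n(e⁻) = Q/F = 46300 / 96500 = 0.4798 mol.
2 electrons are transferred per H₂ molecule, so n(H₂) = 0.4798 / 2 = 0.2399 mol.
V = nRT/P = (0.2399 × 8.314 × 323) / (158 × 10³ Pa) = 0.00408 m³ = 4.08 L.

4.08 L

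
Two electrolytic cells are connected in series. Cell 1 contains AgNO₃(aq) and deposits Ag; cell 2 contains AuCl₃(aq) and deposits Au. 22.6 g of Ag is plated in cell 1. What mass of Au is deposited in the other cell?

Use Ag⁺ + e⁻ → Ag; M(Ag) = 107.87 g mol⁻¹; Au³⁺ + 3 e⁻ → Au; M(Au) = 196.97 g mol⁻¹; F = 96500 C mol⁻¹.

n(Ag) = 22.6 / 107.87 = 0.2095 mol.
Since Ag⁺ + e⁻ → Ag, n(e⁻) passed = 1 × 0.2095 = 0.2095 mol.
Cells in series carry the same charge, so the same 0.2095 mol of electrons passes through cell 2.
Au³⁺ + 3 e⁻ → Au, so n(Au) = 0.2095 / 3 = 0.06984 mol.
m(Au) = 0.06984 × 196.97 = 13.8 g.

13.8 g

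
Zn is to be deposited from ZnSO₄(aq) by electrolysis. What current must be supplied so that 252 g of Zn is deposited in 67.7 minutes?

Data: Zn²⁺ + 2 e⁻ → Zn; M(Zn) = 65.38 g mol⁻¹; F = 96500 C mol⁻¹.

n(Zn) = 252 / 65.38 = 3.854 mol.
n(e⁻) = 2 × 3.854 = 7.709 mol.
Q = n(e⁻)·F = 7.709 × 96500 = 743900 C.
I = Q/t = 743900 / 4062.0 s = 183 A.

183 A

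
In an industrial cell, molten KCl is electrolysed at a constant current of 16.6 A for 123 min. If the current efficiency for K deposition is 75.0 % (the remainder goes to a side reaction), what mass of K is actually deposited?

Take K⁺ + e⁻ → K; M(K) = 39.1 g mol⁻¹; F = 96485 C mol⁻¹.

Q = I·t = 16.60 × 7380.0 = 122500 C.
n(e⁻) = 122500/96485 = 1.270 mol; theoretically n(K) = 1.270/1 = 1.270 mol, m_theo = 49.65 g.
At 75.0 % efficiency, m_actual = 0.750 × 49.65 = 37.2 g.

37.2 g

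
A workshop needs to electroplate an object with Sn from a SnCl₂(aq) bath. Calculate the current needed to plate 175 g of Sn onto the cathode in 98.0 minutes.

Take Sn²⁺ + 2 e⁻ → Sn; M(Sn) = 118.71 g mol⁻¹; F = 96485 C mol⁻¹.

n(Sn) = 175 / 118.71 = 1.474 mol.
n(e⁻) = 2 × 1.474 = 2.948 mol.
Q = n(e⁻)·F = 2.948 × 96485 = 284500 C.
I = Q/t = 284500 / 5880.0 s = 48.4 A.

48.4 A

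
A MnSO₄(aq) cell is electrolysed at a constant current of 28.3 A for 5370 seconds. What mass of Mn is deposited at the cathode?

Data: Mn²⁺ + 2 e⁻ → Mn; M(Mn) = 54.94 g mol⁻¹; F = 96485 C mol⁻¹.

43.3 g

Q = I·t = 28.30 A × 5370.0 s = 152000 C.
n(e⁻) = Q/F = 152000 / 96485 = 1.575 mol.
Mn²⁺ + 2 e⁻ → Mn, so n(Mn) = n(e⁻)/2 = 0.7875 mol.
m = n·M = 0.7875 × 54.94 = 43.3 g.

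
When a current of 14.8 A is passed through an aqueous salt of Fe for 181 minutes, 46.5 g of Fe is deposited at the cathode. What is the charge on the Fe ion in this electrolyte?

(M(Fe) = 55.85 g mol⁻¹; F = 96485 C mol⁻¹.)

Q = I·t = 14.80 A × 10860 s = 160700 C, so n(e⁻) = 160700/96485 = 1.666 mol.
n(Fe) deposited = 46.5 / 55.85 = 0.8326 mol.
Electrons per atom = n(e⁻)/n(Fe) = 1.666 / 0.8326 = 2.00 ≈ 2, so the ion is Fe²⁺.

+2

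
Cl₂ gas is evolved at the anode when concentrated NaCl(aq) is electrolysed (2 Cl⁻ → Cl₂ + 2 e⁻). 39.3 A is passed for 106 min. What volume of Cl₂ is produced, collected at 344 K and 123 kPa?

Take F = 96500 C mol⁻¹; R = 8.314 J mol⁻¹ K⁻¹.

Q = I·t = 39.30 A × 6360.0 s = 249900 C.
n(e⁻) = Q/F = 249900 / 96500 = 2.590 mol.
2 electrons are transferred per Cl₂ molecule, so n(Cl₂) = 2.590 / 2 = 1.295 mol.
V = nRT/P = (1.295 × 8.314 × 344) / (123 × 10³ Pa) = 0.0301 m³ = 30.1 L.

30.1 L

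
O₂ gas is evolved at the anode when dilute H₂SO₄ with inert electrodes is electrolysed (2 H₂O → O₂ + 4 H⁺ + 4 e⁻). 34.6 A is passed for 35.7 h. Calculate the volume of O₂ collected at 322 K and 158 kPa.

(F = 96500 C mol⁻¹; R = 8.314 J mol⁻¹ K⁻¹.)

Q = I·t = 34.60 A × 128520 s = 4447000 C.
n(e⁻) = Q/F = 4447000 / 96500 = 46.08 mol.
4 electrons are transferred per O₂ molecule, so n(O₂) = 46.08 / 4 = 11.52 mol.
V = nRT/P = (11.52 × 8.314 × 322) / (158 × 10³ Pa) = 0.195 m³ = 195 L.

195 L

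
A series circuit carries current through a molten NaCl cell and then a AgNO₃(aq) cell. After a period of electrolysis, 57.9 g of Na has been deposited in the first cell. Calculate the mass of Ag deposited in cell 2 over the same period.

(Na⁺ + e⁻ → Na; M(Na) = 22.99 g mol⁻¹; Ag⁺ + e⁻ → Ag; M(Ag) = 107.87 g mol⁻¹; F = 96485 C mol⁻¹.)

272 g

n(Na) = 57.9 / 22.99 = 2.518 mol.
Since Na⁺ + e⁻ → Na, n(e⁻) passed = 1 × 2.518 = 2.518 mol.
Cells in series carry the same charge, so the same 2.518 mol of electrons passes through cell 2.
Ag⁺ + e⁻ → Ag, so n(Ag) = 2.518 / 1 = 2.518 mol.
m(Ag) = 2.518 × 107.87 = 272 g.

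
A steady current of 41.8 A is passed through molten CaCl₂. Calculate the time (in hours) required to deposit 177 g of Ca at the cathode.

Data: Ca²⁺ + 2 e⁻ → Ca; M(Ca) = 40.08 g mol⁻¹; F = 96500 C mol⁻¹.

n(Ca) = m/M = 177 / 40.08 = 4.416 mol.
Each Ca atom requires 2 electrons, so n(e⁻) = 2 × 4.416 = 8.832 mol.
Q = n(e⁻)·F = 8.832 × 96500 = 852300 C.
t = Q/I = 852300 / 41.80 A = 20390 s = 5.66 h.

5.66 h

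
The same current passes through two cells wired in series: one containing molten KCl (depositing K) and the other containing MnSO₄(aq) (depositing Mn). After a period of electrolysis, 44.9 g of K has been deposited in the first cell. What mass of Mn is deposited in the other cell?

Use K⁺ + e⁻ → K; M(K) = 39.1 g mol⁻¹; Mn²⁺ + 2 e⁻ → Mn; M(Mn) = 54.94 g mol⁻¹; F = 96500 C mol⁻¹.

31.5 g

n(K) = 44.9 / 39.1 = 1.148 mol.
Since K⁺ + e⁻ → K, n(e⁻) passed = 1 × 1.148 = 1.148 mol.
Cells in series carry the same charge, so the same 1.148 mol of electrons passes through cell 2.
Mn²⁺ + 2 e⁻ → Mn, so n(Mn) = 1.148 / 2 = 0.5742 mol.
m(Mn) = 0.5742 × 54.94 = 31.5 g.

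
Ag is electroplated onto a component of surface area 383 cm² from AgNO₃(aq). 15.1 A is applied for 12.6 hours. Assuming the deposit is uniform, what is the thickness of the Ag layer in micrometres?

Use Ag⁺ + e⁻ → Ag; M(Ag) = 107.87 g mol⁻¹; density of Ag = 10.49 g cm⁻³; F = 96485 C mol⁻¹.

1910 μm

Q = I·t = 15.10 × 45360 = 684900 C; n(e⁻) = 7.099 mol.
n(Ag) = n(e⁻)/1 = 7.099 mol, so m = 7.099 × 107.87 = 765.8 g.
Volume = m/ρ = 765.8 / 10.49 = 73.00 cm³.
Thickness = V/A = 73.00 / 383 = 0.191 cm = 1910 μm.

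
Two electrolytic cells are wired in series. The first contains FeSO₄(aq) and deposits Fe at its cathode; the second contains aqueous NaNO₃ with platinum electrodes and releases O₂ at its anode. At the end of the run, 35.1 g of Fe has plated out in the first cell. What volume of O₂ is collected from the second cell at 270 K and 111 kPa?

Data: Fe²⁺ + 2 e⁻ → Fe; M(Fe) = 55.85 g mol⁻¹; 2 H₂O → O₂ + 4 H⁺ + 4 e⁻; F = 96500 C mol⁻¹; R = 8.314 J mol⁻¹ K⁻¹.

6.35 L

n(Fe) = 35.1 / 55.85 = 0.6285 mol, so n(e⁻) = 2 × 0.6285 = 1.257 mol.
The cells are in series, so the same 1.257 mol of electrons passes through the second cell.
2 H₂O → O₂ + 4 H⁺ + 4 e⁻ — 4 mol e⁻ per mol O₂, so n(O₂) = 1.257/4 = 0.3142 mol.
V = nRT/P = (0.3142 × 8.314 × 270) / (111 × 10³) = 0.00635 m³ = 6.35 L.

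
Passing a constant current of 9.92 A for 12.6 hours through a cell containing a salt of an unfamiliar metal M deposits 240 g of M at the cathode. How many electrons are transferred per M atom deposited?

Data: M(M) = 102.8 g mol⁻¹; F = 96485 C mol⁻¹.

2

Q = I·t = 9.920 A × 45360 s = 450000 C, so n(e⁻) = 450000/96485 = 4.664 mol.
n(M) deposited = 240 / 102.8 = 2.335 mol.
Electrons per atom = n(e⁻)/n(M) = 4.664 / 2.335 = 2.00 ≈ 2, so the ion is M²⁺.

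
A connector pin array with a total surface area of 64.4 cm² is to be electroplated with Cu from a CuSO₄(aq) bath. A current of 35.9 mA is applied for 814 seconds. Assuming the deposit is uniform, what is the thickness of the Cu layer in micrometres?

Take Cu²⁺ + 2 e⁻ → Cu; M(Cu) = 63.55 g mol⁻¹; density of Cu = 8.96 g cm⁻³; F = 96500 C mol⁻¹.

Q = I·t = 0.03590 × 814.00 = 29.22 C; n(e⁻) = 0.0003028 mol.
n(Cu) = n(e⁻)/2 = 0.0001514 mol, so m = 0.0001514 × 63.55 = 0.009622 g.
Volume = m/ρ = 0.009622 / 8.96 = 0.001074 cm³.
Thickness = V/A = 0.001074 / 64.4 = 1.67 × 10⁻⁵ cm = 0.167 μm.

0.167 μm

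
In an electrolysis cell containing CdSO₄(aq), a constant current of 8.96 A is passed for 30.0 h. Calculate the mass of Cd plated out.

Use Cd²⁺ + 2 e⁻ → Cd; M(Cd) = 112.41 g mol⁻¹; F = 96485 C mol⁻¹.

Q = I·t = 8.960 A × 108000 s = 967700 C.
n(e⁻) = Q/F = 967700 / 96485 = 10.03 mol.
Cd²⁺ + 2 e⁻ → Cd, so n(Cd) = n(e⁻)/2 = 5.015 mol.
m = n·M = 5.015 × 112.41 = 564 g.

564 g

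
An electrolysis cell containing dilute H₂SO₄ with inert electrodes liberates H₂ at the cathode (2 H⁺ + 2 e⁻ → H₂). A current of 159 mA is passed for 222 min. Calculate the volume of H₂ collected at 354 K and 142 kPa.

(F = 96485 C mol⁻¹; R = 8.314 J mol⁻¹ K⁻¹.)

0.227 L

Q = I·t = 0.1590 A × 13320 s = 2118 C.
n(e⁻) = Q/F = 2118 / 96485 = 0.02195 mol.
2 electrons are transferred per H₂ molecule, so n(H₂) = 0.02195 / 2 = 0.01098 mol.
V = nRT/P = (0.01098 × 8.314 × 354) / (142 × 10³ Pa) = 2.27 × 10⁻⁴ m³ = 0.227 L.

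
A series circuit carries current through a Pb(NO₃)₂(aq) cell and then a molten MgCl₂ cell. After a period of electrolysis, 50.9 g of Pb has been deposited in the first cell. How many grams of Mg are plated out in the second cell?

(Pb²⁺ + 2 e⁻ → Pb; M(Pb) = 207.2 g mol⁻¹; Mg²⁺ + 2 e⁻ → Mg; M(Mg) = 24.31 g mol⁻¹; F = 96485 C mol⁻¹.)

n(Pb) = 50.9 / 207.2 = 0.2457 mol.
Since Pb²⁺ + 2 e⁻ → Pb, n(e⁻) passed = 2 × 0.2457 = 0.4913 mol.
Cells in series carry the same charge, so the same 0.4913 mol of electrons passes through cell 2.
Mg²⁺ + 2 e⁻ → Mg, so n(Mg) = 0.4913 / 2 = 0.2457 mol.
m(Mg) = 0.2457 × 24.31 = 5.97 g.

5.97 g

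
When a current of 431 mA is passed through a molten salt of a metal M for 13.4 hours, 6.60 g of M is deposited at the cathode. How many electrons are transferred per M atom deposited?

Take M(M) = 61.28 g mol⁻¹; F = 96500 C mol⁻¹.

Q = I·t = 0.4310 A × 48240 s = 20790 C, so n(e⁻) = 20790/96500 = 0.2155 mol.
n(M) deposited = 6.60 / 61.28 = 0.1077 mol.
Electrons per atom = n(e⁻)/n(M) = 0.2155 / 0.1077 = 2.00 ≈ 2, so the ion is M²⁺.

2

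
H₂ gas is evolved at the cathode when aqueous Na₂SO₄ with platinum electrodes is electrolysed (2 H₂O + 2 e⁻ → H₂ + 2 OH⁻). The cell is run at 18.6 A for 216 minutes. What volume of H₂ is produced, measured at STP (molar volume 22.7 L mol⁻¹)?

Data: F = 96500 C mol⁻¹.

Q = I·t = 18.60 A × 12960 s = 241100 C.
n(e⁻) = Q/F = 241100 / 96500 = 2.498 mol.
2 electrons are transferred per H₂ molecule, so n(H₂) = 2.498 / 2 = 1.249 mol.
V = n × V_m = 1.249 × 22.7 = 28.4 L.

28.4 L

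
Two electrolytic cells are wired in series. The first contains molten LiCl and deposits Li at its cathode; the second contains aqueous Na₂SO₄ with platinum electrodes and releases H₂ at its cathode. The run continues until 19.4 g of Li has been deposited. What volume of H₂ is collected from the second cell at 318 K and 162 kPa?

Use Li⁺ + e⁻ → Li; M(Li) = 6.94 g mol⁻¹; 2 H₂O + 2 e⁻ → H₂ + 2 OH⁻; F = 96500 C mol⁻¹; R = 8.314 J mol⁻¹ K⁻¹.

22.8 L

n(Li) = 19.4 / 6.94 = 2.795 mol, so n(e⁻) = 1 × 2.795 = 2.795 mol.
The cells are in series, so the same 2.795 mol of electrons passes through the second cell.
2 H₂O + 2 e⁻ → H₂ + 2 OH⁻ — 2 mol e⁻ per mol H₂, so n(H₂) = 2.795/2 = 1.398 mol.
V = nRT/P = (1.398 × 8.314 × 318) / (162 × 10³) = 0.0228 m³ = 22.8 L.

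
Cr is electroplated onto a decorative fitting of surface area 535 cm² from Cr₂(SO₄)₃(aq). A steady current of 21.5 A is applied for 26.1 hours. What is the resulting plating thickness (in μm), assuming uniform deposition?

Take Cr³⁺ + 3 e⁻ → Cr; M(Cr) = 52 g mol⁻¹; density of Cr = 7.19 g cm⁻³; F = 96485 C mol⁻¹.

943 μm

Q = I·t = 21.50 × 93960 = 2020000 C; n(e⁻) = 20.94 mol.
n(Cr) = n(e⁻)/3 = 6.979 mol, so m = 6.979 × 52 = 362.9 g.
Volume = m/ρ = 362.9 / 7.19 = 50.47 cm³.
Thickness = V/A = 50.47 / 535 = 0.0943 cm = 943 μm.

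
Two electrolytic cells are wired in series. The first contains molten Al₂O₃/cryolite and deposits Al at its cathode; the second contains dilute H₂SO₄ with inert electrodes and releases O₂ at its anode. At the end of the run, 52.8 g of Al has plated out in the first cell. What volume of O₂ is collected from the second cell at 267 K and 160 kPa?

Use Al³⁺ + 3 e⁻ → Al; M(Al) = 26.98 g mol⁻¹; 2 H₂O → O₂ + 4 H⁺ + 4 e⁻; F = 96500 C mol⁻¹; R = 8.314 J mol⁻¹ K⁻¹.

20.4 L

n(Al) = 52.8 / 26.98 = 1.957 mol, so n(e⁻) = 3 × 1.957 = 5.871 mol.
The cells are in series, so the same 5.871 mol of electrons passes through the second cell.
2 H₂O → O₂ + 4 H⁺ + 4 e⁻ — 4 mol e⁻ per mol O₂, so n(O₂) = 5.871/4 = 1.468 mol.
V = nRT/P = (1.468 × 8.314 × 267) / (160 × 10³) = 0.0204 m³ = 20.4 L.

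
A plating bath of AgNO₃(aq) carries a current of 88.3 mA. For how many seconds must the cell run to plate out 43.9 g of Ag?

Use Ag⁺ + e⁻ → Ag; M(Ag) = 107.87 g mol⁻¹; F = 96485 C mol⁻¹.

n(Ag) = m/M = 43.9 / 107.87 = 0.4070 mol.
Each Ag atom requires 1 electron, so n(e⁻) = 1 × 0.4070 = 0.4070 mol.
Q = n(e⁻)·F = 0.4070 × 96485 = 39270 C.
t = Q/I = 39270 / 0.08830 A = 444700 s.

4.45 × 10⁵ s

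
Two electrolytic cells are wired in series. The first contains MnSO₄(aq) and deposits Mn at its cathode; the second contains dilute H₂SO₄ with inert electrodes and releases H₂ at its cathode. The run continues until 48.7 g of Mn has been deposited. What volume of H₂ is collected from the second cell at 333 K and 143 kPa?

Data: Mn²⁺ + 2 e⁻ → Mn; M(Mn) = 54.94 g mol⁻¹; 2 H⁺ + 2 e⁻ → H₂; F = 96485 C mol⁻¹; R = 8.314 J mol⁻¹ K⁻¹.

17.2 L

n(Mn) = 48.7 / 54.94 = 0.8864 mol, so n(e⁻) = 2 × 0.8864 = 1.773 mol.
The cells are in series, so the same 1.773 mol of electrons passes through the second cell.
2 H⁺ + 2 e⁻ → H₂ — 2 mol e⁻ per mol H₂, so n(H₂) = 1.773/2 = 0.8864 mol.
V = nRT/P = (0.8864 × 8.314 × 333) / (143 × 10³) = 0.0172 m³ = 17.2 L.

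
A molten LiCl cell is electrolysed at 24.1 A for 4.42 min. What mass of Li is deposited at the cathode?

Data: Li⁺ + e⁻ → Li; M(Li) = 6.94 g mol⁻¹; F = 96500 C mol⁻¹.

Q = I·t = 24.10 A × 265.20 s = 6391 C.
n(e⁻) = Q/F = 6391 / 96500 = 0.06623 mol.
Li⁺ + e⁻ → Li, so n(Li) = n(e⁻)/1 = 0.06623 mol.
m = n·M = 0.06623 × 6.94 = 0.460 g.

0.460 g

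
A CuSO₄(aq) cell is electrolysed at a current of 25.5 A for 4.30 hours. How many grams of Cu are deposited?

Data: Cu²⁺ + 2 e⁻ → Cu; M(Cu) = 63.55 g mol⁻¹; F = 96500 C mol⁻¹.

Q = I·t = 25.50 A × 15480 s = 394700 C.
n(e⁻) = Q/F = 394700 / 96500 = 4.091 mol.
Cu²⁺ + 2 e⁻ → Cu, so n(Cu) = n(e⁻)/2 = 2.045 mol.
m = n·M = 2.045 × 63.55 = 130 g.

130 g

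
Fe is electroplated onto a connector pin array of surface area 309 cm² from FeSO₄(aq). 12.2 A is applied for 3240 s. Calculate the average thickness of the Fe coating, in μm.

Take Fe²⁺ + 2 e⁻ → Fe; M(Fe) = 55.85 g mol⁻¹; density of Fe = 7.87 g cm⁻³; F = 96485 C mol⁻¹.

47.0 μm

Q = I·t = 12.20 × 3240.0 = 39530 C; n(e⁻) = 0.4097 mol.
n(Fe) = n(e⁻)/2 = 0.2048 mol, so m = 0.2048 × 55.85 = 11.44 g.
Volume = m/ρ = 11.44 / 7.87 = 1.454 cm³.
Thickness = V/A = 1.454 / 309 = 0.00470 cm = 47.0 μm.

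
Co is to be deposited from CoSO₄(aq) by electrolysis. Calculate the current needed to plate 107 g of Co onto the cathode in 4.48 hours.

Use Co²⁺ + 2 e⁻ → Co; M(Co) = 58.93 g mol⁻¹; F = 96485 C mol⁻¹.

21.7 A

n(Co) = 107 / 58.93 = 1.816 mol.
n(e⁻) = 2 × 1.816 = 3.631 mol.
Q = n(e⁻)·F = 3.631 × 96485 = 350400 C.
I = Q/t = 350400 / 16128 s = 21.7 A.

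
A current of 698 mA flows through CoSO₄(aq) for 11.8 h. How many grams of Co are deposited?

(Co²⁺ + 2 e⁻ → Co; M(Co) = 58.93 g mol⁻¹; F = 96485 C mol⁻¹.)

Q = I·t = 0.6980 A × 42480 s = 29650 C.
n(e⁻) = Q/F = 29650 / 96485 = 0.3073 mol.
Co²⁺ + 2 e⁻ → Co, so n(Co) = n(e⁻)/2 = 0.1537 mol.
m = n·M = 0.1537 × 58.93 = 9.05 g.

9.05 g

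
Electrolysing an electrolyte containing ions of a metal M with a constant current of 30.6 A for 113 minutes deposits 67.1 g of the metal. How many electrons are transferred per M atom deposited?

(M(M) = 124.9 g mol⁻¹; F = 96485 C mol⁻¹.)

4

Q = I·t = 30.60 A × 6780.0 s = 207500 C, so n(e⁻) = 207500/96485 = 2.150 mol.
n(M) deposited = 67.1 / 124.9 = 0.5372 mol.
Electrons per atom = n(e⁻)/n(M) = 2.150 / 0.5372 = 4.00 ≈ 4, so the ion is M⁴⁺.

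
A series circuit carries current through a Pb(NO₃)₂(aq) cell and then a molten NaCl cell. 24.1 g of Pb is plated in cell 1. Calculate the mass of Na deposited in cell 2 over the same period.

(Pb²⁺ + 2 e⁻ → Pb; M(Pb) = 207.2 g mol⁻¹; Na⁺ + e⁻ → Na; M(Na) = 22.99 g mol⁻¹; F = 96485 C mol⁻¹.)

5.35 g

n(Pb) = 24.1 / 207.2 = 0.1163 mol.
Since Pb²⁺ + 2 e⁻ → Pb, n(e⁻) passed = 2 × 0.1163 = 0.2326 mol.
Cells in series carry the same charge, so the same 0.2326 mol of electrons passes through cell 2.
Na⁺ + e⁻ → Na, so n(Na) = 0.2326 / 1 = 0.2326 mol.
m(Na) = 0.2326 × 22.99 = 5.35 g.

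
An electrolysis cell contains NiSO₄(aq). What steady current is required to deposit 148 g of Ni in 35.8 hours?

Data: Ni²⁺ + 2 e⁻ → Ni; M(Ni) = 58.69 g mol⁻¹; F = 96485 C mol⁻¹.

n(Ni) = 148 / 58.69 = 2.522 mol.
n(e⁻) = 2 × 2.522 = 5.043 mol.
Q = n(e⁻)·F = 5.043 × 96485 = 486600 C.
I = Q/t = 486600 / 128880 s = 3.78 A.

3.78 A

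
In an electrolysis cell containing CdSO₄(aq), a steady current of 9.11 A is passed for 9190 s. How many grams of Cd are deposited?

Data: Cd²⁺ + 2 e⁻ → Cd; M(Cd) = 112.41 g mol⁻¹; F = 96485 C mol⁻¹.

48.8 g

Q = I·t = 9.110 A × 9190.0 s = 83720 C.
n(e⁻) = Q/F = 83720 / 96485 = 0.8677 mol.
Cd²⁺ + 2 e⁻ → Cd, so n(Cd) = n(e⁻)/2 = 0.4339 mol.
m = n·M = 0.4339 × 112.41 = 48.8 g.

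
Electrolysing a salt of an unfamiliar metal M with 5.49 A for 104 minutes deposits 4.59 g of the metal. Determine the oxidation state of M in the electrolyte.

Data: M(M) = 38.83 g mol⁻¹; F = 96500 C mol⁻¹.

+3

Q = I·t = 5.490 A × 6240.0 s = 34260 C, so n(e⁻) = 34260/96500 = 0.3550 mol.
n(M) deposited = 4.59 / 38.83 = 0.1182 mol.
Electrons per atom = n(e⁻)/n(M) = 0.3550 / 0.1182 = 3.00 ≈ 3, so the ion is M³⁺.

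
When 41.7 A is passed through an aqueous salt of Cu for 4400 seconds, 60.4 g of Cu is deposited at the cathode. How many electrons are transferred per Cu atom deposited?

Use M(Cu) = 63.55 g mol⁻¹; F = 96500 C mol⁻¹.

Q = I·t = 41.70 A × 4400.0 s = 183500 C, so n(e⁻) = 183500/96500 = 1.901 mol.
n(Cu) deposited = 60.4 / 63.55 = 0.9504 mol.
Electrons per atom = n(e⁻)/n(Cu) = 1.901 / 0.9504 = 2.00 ≈ 2, so the ion is Cu²⁺.

2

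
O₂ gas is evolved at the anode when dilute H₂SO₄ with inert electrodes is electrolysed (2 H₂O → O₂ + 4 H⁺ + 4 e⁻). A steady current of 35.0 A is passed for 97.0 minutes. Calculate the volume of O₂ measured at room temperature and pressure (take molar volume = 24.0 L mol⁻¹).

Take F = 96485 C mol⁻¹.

Q = I·t = 35.00 A × 5820.0 s = 203700 C.
n(e⁻) = Q/F = 203700 / 96485 = 2.111 mol.
4 electrons are transferred per O₂ molecule, so n(O₂) = 2.111 / 4 = 0.5278 mol.
V = n × V_m = 0.5278 × 24.0 = 12.7 L.

12.7 L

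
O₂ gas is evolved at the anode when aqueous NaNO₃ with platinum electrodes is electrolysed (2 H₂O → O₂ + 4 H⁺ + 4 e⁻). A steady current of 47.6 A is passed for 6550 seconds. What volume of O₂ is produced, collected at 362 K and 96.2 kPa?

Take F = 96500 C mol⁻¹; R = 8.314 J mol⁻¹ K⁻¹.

Q = I·t = 47.60 A × 6550.0 s = 311800 C.
n(e⁻) = Q/F = 311800 / 96500 = 3.231 mol.
4 electrons are transferred per O₂ molecule, so n(O₂) = 3.231 / 4 = 0.8077 mol.
V = nRT/P = (0.8077 × 8.314 × 362) / (96.2 × 10³ Pa) = 0.0253 m³ = 25.3 L.

25.3 L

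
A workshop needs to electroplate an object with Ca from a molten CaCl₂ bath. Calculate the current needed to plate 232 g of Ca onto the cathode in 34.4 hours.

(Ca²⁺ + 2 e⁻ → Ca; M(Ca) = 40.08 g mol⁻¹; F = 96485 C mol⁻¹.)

9.02 A

n(Ca) = 232 / 40.08 = 5.788 mol.
n(e⁻) = 2 × 5.788 = 11.58 mol.
Q = n(e⁻)·F = 11.58 × 96485 = 1117000 C.
I = Q/t = 1117000 / 123840 s = 9.02 A.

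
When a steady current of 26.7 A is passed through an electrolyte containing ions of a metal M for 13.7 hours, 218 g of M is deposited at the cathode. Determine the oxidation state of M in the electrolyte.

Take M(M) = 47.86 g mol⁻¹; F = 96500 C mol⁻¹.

+3

Q = I·t = 26.70 A × 49320 s = 1317000 C, so n(e⁻) = 1317000/96500 = 13.65 mol.
n(M) deposited = 218 / 47.86 = 4.555 mol.
Electrons per atom = n(e⁻)/n(M) = 13.65 / 4.555 = 3.00 ≈ 3, so the ion is M³⁺.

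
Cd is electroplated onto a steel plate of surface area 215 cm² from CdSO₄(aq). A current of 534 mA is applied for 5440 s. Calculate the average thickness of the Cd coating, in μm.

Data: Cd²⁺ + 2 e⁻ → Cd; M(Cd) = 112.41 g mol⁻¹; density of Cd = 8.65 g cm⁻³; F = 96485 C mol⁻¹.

Q = I·t = 0.5340 × 5440.0 = 2905 C; n(e⁻) = 0.03011 mol.
n(Cd) = n(e⁻)/2 = 0.01505 mol, so m = 0.01505 × 112.41 = 1.692 g.
Volume = m/ρ = 1.692 / 8.65 = 0.1956 cm³.
Thickness = V/A = 0.1956 / 215 = 9.10 × 10⁻⁴ cm = 9.10 μm.

9.10 μm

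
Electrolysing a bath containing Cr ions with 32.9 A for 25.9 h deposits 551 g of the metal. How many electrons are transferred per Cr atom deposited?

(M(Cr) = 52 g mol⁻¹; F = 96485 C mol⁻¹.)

3

Q = I·t = 32.90 A × 93240 s = 3068000 C, so n(e⁻) = 3068000/96485 = 31.79 mol.
n(Cr) deposited = 551 / 52 = 10.60 mol.
Electrons per atom = n(e⁻)/n(Cr) = 31.79 / 10.60 = 3.00 ≈ 3, so the ion is Cr³⁺.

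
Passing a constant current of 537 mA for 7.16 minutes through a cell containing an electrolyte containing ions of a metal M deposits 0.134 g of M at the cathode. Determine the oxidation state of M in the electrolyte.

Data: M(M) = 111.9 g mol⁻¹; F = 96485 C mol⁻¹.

Q = I·t = 0.5370 A × 429.60 s = 230.7 C, so n(e⁻) = 230.7/96485 = 0.002391 mol.
n(M) deposited = 0.134 / 111.9 = 0.001197 mol.
Electrons per atom = n(e⁻)/n(M) = 0.002391 / 0.001197 = 2.00 ≈ 2, so the ion is M²⁺.

+2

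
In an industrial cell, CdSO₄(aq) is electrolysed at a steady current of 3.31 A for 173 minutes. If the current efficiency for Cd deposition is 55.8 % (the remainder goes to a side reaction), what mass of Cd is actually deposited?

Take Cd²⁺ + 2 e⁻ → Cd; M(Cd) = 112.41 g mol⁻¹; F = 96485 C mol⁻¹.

11.2 g

Q = I·t = 3.310 × 10380 = 34360 C.
n(e⁻) = 34360/96485 = 0.3561 mol; theoretically n(Cd) = 0.3561/2 = 0.1780 mol, m_theo = 20.01 g.
At 55.8 % efficiency, m_actual = 0.558 × 20.01 = 11.2 g.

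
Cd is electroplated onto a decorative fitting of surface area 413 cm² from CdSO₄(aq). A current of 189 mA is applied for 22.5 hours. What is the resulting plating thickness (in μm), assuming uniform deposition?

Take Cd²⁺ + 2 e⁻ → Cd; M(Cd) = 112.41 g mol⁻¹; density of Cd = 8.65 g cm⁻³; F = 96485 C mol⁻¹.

Q = I·t = 0.1890 × 81000 = 15310 C; n(e⁻) = 0.1587 mol.
n(Cd) = n(e⁻)/2 = 0.07933 mol, so m = 0.07933 × 112.41 = 8.918 g.
Volume = m/ρ = 8.918 / 8.65 = 1.031 cm³.
Thickness = V/A = 1.031 / 413 = 0.00250 cm = 25.0 μm.

25.0 μm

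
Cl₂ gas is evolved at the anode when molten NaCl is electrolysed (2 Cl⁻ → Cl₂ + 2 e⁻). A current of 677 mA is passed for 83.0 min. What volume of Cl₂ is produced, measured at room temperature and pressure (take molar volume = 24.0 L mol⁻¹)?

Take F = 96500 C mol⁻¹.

0.419 L

Q = I·t = 0.6770 A × 4980.0 s = 3371 C.
n(e⁻) = Q/F = 3371 / 96500 = 0.03494 mol.
2 electrons are transferred per Cl₂ molecule, so n(Cl₂) = 0.03494 / 2 = 0.01747 mol.
V = n × V_m = 0.01747 × 24.0 = 0.419 L.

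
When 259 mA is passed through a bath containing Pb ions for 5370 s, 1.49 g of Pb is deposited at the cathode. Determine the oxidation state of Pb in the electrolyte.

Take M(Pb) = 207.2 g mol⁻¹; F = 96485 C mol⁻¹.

+2

Q = I·t = 0.2590 A × 5370.0 s = 1391 C, so n(e⁻) = 1391/96485 = 0.01441 mol.
n(Pb) deposited = 1.49 / 207.2 = 0.007191 mol.
Electrons per atom = n(e⁻)/n(Pb) = 0.01441 / 0.007191 = 2.00 ≈ 2, so the ion is Pb²⁺.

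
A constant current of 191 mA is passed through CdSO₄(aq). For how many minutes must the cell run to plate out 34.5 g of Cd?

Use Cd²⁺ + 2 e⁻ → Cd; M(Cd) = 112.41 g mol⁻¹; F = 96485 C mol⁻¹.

5170 min

n(Cd) = m/M = 34.5 / 112.41 = 0.3069 mol.
Each Cd atom requires 2 electrons, so n(e⁻) = 2 × 0.3069 = 0.6138 mol.
Q = n(e⁻)·F = 0.6138 × 96485 = 59220 C.
t = Q/I = 59220 / 0.1910 A = 310100 s = 5170 min.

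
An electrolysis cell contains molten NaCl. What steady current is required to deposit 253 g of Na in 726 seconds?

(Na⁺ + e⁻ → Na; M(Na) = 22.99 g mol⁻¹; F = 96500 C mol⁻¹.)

n(Na) = 253 / 22.99 = 11.00 mol.
n(e⁻) = 1 × 11.00 = 11.00 mol.
Q = n(e⁻)·F = 11.00 × 96500 = 1062000 C.
I = Q/t = 1062000 / 726.00 s = 1460 A.

1460 A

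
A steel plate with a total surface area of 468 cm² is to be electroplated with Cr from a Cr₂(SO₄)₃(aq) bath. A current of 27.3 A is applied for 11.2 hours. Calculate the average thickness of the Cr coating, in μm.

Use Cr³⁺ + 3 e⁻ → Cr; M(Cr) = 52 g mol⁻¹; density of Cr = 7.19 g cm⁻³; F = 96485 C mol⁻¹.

Q = I·t = 27.30 × 40320 = 1101000 C; n(e⁻) = 11.41 mol.
n(Cr) = n(e⁻)/3 = 3.803 mol, so m = 3.803 × 52 = 197.7 g.
Volume = m/ρ = 197.7 / 7.19 = 27.50 cm³.
Thickness = V/A = 27.50 / 468 = 0.0588 cm = 588 μm.

588 μm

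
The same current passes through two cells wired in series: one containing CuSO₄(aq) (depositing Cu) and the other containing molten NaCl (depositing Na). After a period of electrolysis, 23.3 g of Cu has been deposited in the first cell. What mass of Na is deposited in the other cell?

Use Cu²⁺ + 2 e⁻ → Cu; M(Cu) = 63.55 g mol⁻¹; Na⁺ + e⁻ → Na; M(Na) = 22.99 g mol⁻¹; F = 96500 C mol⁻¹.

n(Cu) = 23.3 / 63.55 = 0.3666 mol.
Since Cu²⁺ + 2 e⁻ → Cu, n(e⁻) passed = 2 × 0.3666 = 0.7333 mol.
Cells in series carry the same charge, so the same 0.7333 mol of electrons passes through cell 2.
Na⁺ + e⁻ → Na, so n(Na) = 0.7333 / 1 = 0.7333 mol.
m(Na) = 0.7333 × 22.99 = 16.9 g.

16.9 g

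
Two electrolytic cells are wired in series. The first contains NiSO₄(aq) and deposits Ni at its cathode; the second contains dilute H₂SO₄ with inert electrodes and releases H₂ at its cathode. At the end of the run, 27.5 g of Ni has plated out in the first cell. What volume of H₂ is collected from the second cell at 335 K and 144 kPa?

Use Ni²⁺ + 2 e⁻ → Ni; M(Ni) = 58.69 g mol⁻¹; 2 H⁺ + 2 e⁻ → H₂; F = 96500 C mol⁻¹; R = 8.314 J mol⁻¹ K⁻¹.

9.06 L

n(Ni) = 27.5 / 58.69 = 0.4686 mol, so n(e⁻) = 2 × 0.4686 = 0.9371 mol.
The cells are in series, so the same 0.9371 mol of electrons passes through the second cell.
2 H⁺ + 2 e⁻ → H₂ — 2 mol e⁻ per mol H₂, so n(H₂) = 0.9371/2 = 0.4686 mol.
V = nRT/P = (0.4686 × 8.314 × 335) / (144 × 10³) = 0.00906 m³ = 9.06 L.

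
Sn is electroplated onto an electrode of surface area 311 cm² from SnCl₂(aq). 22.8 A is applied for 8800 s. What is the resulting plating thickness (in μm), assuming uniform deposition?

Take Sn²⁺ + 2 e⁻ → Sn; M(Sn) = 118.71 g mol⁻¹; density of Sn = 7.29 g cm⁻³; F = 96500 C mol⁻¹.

544 μm

Q = I·t = 22.80 × 8800.0 = 200600 C; n(e⁻) = 2.079 mol.
n(Sn) = n(e⁻)/2 = 1.040 mol, so m = 1.040 × 118.71 = 123.4 g.
Volume = m/ρ = 123.4 / 7.29 = 16.93 cm³.
Thickness = V/A = 16.93 / 311 = 0.0544 cm = 544 μm.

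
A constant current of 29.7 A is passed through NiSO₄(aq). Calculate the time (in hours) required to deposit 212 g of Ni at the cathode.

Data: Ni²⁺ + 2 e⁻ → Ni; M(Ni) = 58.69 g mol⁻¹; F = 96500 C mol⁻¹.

n(Ni) = m/M = 212 / 58.69 = 3.612 mol.
Each Ni atom requires 2 electrons, so n(e⁻) = 2 × 3.612 = 7.224 mol.
Q = n(e⁻)·F = 7.224 × 96500 = 697200 C.
t = Q/I = 697200 / 29.70 A = 23470 s = 6.52 h.

6.52 h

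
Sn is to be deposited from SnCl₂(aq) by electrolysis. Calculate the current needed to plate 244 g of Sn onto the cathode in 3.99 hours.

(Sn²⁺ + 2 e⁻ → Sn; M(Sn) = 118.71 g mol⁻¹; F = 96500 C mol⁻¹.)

27.6 A

n(Sn) = 244 / 118.71 = 2.055 mol.
n(e⁻) = 2 × 2.055 = 4.111 mol.
Q = n(e⁻)·F = 4.111 × 96500 = 396700 C.
I = Q/t = 396700 / 14364 s = 27.6 A.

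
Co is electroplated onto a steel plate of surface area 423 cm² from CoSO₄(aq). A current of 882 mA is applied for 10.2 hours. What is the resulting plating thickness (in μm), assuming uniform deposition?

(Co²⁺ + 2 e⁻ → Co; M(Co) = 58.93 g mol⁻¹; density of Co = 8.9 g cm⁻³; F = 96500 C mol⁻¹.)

26.3 μm

Q = I·t = 0.8820 × 36720 = 32390 C; n(e⁻) = 0.3356 mol.
n(Co) = n(e⁻)/2 = 0.1678 mol, so m = 0.1678 × 58.93 = 9.889 g.
Volume = m/ρ = 9.889 / 8.9 = 1.111 cm³.
Thickness = V/A = 1.111 / 423 = 0.00263 cm = 26.3 μm.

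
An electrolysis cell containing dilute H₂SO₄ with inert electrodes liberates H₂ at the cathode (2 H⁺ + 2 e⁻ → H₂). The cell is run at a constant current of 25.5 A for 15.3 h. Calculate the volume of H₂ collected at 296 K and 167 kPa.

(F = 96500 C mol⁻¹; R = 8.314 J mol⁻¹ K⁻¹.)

107 L

Q = I·t = 25.50 A × 55080 s = 1405000 C.
n(e⁻) = Q/F = 1405000 / 96500 = 14.55 mol.
2 electrons are transferred per H₂ molecule, so n(H₂) = 14.55 / 2 = 7.277 mol.
V = nRT/P = (7.277 × 8.314 × 296) / (167 × 10³ Pa) = 0.107 m³ = 107 L.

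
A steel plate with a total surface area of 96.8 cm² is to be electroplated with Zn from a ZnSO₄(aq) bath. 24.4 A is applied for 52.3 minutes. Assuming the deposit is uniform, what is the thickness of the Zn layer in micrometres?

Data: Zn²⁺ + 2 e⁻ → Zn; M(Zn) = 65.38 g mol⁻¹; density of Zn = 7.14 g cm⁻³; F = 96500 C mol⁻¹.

Q = I·t = 24.40 × 3138.0 = 76570 C; n(e⁻) = 0.7934 mol.
n(Zn) = n(e⁻)/2 = 0.3967 mol, so m = 0.3967 × 65.38 = 25.94 g.
Volume = m/ρ = 25.94 / 7.14 = 3.633 cm³.
Thickness = V/A = 3.633 / 96.8 = 0.0375 cm = 375 μm.

375 μm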